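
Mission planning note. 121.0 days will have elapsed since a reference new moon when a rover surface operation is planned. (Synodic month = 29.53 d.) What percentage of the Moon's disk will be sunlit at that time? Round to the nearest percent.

Reduce mod P: 121.0 − 4×29.53 = 2.88 d into the current lunation.
Phase angle: θ = 360°·(2.88 d)/(29.53 d) = 35.1°.
cos 35.1° = 0.818, so f = (1 − 0.818)/2 = 0.091, so 9%.

9%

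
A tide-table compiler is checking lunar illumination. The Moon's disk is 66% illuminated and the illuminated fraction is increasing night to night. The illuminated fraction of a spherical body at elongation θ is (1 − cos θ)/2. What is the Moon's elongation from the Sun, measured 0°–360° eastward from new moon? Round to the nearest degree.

cos θ = 1 − 2f = -0.320, giving a principal value of 108.7°.
Before full moon the principal value applies: θ = 108.7°.

109°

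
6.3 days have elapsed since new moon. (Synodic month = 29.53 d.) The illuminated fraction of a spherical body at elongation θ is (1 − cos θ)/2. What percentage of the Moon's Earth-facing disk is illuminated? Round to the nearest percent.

The Moon has covered 6.3/29.53 of its cycle, so θ ≈ 360° × 6.3/29.53 = 76.8°.
cos 76.8° = 0.228, so f = (1 − 0.228)/2 = 0.386, so 39%.

39%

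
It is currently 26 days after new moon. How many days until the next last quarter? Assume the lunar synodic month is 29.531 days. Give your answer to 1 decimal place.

25.7 days

Last quarter is 0.75 of the way through the cycle: age 0.75 × 29.531 = 22.148 d.
This lunation's last quarter (22.148 d) has passed, so add one period: 51.679 − 26 = 25.679 days.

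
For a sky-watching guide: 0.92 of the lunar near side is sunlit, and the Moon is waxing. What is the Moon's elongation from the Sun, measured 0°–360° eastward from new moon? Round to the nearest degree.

147°

cos θ = 1 − 2f = -0.840, giving a principal value of 147.1°.
Waxing ⇒ before full, so θ = 147.1°.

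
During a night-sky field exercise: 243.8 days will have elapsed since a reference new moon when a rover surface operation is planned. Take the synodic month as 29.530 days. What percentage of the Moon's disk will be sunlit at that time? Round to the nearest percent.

52%

Reduce mod P: 243.8 − 8×29.530 = 7.56 d into the current lunation.
Elongation θ = 360° × 7.56/29.530 ≈ 92.2°.
With cos θ = (-0.038), the lit fraction is (1 − (-0.038))/2 ≈ 0.519, so 52%.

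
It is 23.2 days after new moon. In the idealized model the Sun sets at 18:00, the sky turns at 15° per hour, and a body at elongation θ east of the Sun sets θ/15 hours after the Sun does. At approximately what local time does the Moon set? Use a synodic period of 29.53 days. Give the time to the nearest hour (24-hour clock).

Phase angle: θ = 360°·(23.2 d)/(29.53 d) = 282.8°.
At 15° of sky rotation per hour, 282.8° corresponds to a 18.86 h lag.
18:00 + 18.86 h ≈ 12:51 → 13:00 to the nearest hour.

13:00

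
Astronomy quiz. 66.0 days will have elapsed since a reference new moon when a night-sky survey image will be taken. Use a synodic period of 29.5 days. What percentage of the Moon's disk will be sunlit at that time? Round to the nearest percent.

46%

66.0/29.5 = 2.237 lunations, so 2 complete cycles and 7.00 d into the next.
The Moon has covered 7.00/29.5 of its cycle, so θ ≈ 360° × 7.00/29.5 = 85.4°.
With cos θ = 0.080, the lit fraction is (1 − 0.080)/2 ≈ 0.460, so 46%.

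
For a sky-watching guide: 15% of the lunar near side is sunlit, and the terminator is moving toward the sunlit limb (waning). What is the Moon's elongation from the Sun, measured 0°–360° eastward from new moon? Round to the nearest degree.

From f = (1 − cos θ)/2: cos θ = 1 − 2×0.15 = 0.700; arccos → 45.6°.
Waning ⇒ past full, so θ = 360° − 45.6° = 314.4°.

314°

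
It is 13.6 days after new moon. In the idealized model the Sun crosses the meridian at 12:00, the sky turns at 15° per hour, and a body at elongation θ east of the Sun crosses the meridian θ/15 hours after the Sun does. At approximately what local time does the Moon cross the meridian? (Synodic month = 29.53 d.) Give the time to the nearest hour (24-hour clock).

23:00

Phase angle: θ = 360°·(13.6 d)/(29.53 d) = 165.8°.
The Moon trails the Sun by θ/15 = 165.8/15 ≈ 11.05 hours.
12:00 + 11.05 h ≈ 23:03 → 23:00 to the nearest hour.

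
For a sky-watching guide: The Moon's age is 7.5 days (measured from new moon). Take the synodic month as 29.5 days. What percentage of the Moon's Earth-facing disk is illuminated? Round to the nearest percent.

51%

The Moon has covered 7.5/29.5 of its cycle, so θ ≈ 360° × 7.5/29.5 = 91.5°.
Illuminated fraction = (1 − cos 91.5°)/2 = (1 − (-0.027))/2 ≈ 0.513, so 51%.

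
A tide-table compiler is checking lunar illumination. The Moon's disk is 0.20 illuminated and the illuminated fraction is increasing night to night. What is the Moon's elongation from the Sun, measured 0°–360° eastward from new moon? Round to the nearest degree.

From f = (1 − cos θ)/2: cos θ = 1 − 2×0.20 = 0.600; arccos → 53.1°.
The Moon is waxing (0°–180°), so θ = 53.1° directly.

53°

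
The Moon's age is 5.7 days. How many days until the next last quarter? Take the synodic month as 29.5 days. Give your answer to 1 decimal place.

Last quarter occurs at elongation 270°, i.e. at age 29.5 × 270/360 = 22.125 d.
That is 22.125 − 5.7 = 16.425 days ahead.

16.4 days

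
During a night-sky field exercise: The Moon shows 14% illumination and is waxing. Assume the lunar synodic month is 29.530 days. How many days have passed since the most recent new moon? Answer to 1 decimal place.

3.6 days

Invert f = (1 − cos θ)/2 to get cos θ = 1 − 2(0.14) = 0.720, hence θ₀ = arccos 0.720 = 43.9°.
Waxing ⇒ before full, so θ = 43.9°.
At 360°/29.530 d per day, 43.9° corresponds to 3.60 days.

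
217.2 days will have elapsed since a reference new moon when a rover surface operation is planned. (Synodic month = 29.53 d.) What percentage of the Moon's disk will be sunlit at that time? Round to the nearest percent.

217.2 d spans 7 complete synodic months (7 × 29.53 = 206.71 d) plus 10.49 d.
Elongation θ = 360° × 10.49/29.53 ≈ 127.9°.
With cos θ = (-0.614), the lit fraction is (1 − (-0.614))/2 ≈ 0.807, so 81%.

81%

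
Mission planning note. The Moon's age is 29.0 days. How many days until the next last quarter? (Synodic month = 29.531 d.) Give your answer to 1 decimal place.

Last quarter is 0.75 of the way through the cycle: age 0.75 × 29.531 = 22.148 d.
Already past this cycle's last quarter; the next is at 22.148 + 29.531 = 51.679 d, so 51.679 − 29.0 = 22.679 days.

22.7 days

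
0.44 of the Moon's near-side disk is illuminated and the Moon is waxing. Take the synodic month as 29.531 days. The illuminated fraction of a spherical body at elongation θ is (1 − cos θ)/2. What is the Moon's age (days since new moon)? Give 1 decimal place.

From f = (1 − cos θ)/2: cos θ = 1 − 2×0.44 = 0.120; arccos → 83.1°.
The Moon is waxing (0°–180°), so θ = 83.1° directly.
Age = 29.531 × 83.1°/360° ≈ 6.82 days.

6.8 days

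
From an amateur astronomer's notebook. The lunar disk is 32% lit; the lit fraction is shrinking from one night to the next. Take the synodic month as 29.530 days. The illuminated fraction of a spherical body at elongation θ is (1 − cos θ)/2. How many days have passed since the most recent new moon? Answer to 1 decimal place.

Invert f = (1 − cos θ)/2 to get cos θ = 1 − 2(0.32) = 0.360, hence θ₀ = arccos 0.360 = 68.9°.
A waning Moon lies in 180°–360°, so θ = 360° − 68.9° = 291.1°.
That fraction of the synodic month is 291.1/360 × 29.530 d ≈ 23.88 d.

23.9 days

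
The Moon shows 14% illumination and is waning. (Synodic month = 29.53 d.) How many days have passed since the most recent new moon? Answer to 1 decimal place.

Invert f = (1 − cos θ)/2 to get cos θ = 1 − 2(0.14) = 0.720, hence θ₀ = arccos 0.720 = 43.9°.
A waning Moon lies in 180°–360°, so θ = 360° − 43.9° = 316.1°.
At 360°/29.53 d per day, 316.1° corresponds to 25.93 days.

25.9 days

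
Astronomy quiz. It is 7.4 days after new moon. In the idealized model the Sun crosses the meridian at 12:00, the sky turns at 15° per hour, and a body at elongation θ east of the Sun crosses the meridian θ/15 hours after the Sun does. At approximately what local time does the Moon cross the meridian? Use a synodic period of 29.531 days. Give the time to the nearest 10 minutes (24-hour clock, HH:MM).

The Moon has covered 7.4/29.531 of its cycle, so θ ≈ 360° × 7.4/29.531 = 90.2°.
At 15° of sky rotation per hour, 90.2° corresponds to a 6.01 h lag.
12:00 + 6.014 h ≈ 18:01 → 18:00 to the nearest ten minutes.

18:00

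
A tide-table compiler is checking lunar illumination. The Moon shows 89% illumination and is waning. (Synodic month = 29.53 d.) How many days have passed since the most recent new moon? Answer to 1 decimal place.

Invert f = (1 − cos θ)/2 to get cos θ = 1 − 2(0.89) = -0.780, hence θ₀ = arccos -0.780 = 141.3°.
A waning Moon lies in 180°–360°, so θ = 360° − 141.3° = 218.7°.
Age = 29.53 × 218.7°/360° ≈ 17.94 days.

17.9 days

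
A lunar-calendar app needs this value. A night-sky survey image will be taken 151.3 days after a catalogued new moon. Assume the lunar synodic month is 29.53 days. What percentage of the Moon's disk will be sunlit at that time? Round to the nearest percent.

151.3/29.53 = 5.124 lunations, so 5 complete cycles and 3.65 d into the next.
The Moon has covered 3.65/29.53 of its cycle, so θ ≈ 360° × 3.65/29.53 = 44.5°.
Illuminated fraction = (1 − cos 44.5°)/2 = (1 − 0.713)/2 ≈ 0.143, so 14%.

14%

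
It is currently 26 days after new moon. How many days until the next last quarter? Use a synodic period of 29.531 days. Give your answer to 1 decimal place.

Last quarter occurs at elongation 270°, i.e. at age 29.531 × 270/360 = 22.148 d.
This lunation's last quarter (22.148 d) has passed, so add one period: 51.679 − 26 = 25.679 days.

25.7 days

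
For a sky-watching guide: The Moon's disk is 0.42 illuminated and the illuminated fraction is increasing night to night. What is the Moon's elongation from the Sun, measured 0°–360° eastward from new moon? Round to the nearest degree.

From f = (1 − cos θ)/2: cos θ = 1 − 2×0.42 = 0.160; arccos → 80.8°.
Before full moon the principal value applies: θ = 80.8°.

81°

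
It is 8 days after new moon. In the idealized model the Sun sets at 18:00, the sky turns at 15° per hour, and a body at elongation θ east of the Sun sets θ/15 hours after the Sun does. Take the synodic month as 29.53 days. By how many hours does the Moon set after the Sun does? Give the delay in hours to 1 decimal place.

Phase angle: θ = 360°·(8 d)/(29.53 d) = 97.5°.
The Moon trails the Sun by θ/15 = 97.5/15 ≈ 6.50 hours.
So the Moon sets 6.50 h after the Sun.

6.5 h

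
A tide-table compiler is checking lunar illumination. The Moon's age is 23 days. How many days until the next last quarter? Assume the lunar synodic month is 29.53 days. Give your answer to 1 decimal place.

Last quarter occurs at elongation 270°, i.e. at age 29.53 × 270/360 = 22.148 d.
This lunation's last quarter (22.148 d) has passed, so add one period: 51.678 − 23 = 28.678 days.

28.7 days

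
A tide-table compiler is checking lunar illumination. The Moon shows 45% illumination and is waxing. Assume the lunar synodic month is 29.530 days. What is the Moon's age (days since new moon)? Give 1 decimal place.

From f = (1 − cos θ)/2: cos θ = 1 − 2×0.45 = 0.100; arccos → 84.3°.
Before full moon the principal value applies: θ = 84.3°.
Age = 29.530 × 84.3°/360° ≈ 6.91 days.

6.9 days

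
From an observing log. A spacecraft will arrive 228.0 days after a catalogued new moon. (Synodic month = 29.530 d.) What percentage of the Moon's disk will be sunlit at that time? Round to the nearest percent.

Reduce mod P: 228.0 − 7×29.530 = 21.29 d into the current lunation.
Elongation θ = 360° × 21.29/29.530 ≈ 259.5°.
cos 259.5° = (-0.181), so f = (1 − (-0.181))/2 = 0.591, so 59%.

59%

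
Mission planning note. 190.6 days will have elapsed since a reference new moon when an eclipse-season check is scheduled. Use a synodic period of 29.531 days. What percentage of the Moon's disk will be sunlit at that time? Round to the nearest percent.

190.6/29.531 = 6.454 lunations, so 6 complete cycles and 13.41 d into the next.
The Moon has covered 13.41/29.531 of its cycle, so θ ≈ 360° × 13.41/29.531 = 163.5°.
With cos θ = (-0.959), the lit fraction is (1 − (-0.959))/2 ≈ 0.979, so 98%.

98%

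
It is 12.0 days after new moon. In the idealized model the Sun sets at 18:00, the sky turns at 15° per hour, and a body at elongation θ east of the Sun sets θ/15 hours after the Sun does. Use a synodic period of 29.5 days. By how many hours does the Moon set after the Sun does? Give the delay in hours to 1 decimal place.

Elongation θ = 360° × 12.0/29.5 ≈ 146.4°.
Delay after the Sun = 146.4° / (15°/h) ≈ 9.76 h.
So the Moon sets 9.76 h after the Sun.

9.8 h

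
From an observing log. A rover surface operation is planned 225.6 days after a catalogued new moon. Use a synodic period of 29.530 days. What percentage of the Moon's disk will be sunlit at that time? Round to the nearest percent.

225.6 d spans 7 complete synodic months (7 × 29.530 = 206.71 d) plus 18.89 d.
Phase angle: θ = 360°·(18.89 d)/(29.530 d) = 230.3°.
cos 230.3° = (-0.639), so f = (1 − (-0.639))/2 = 0.819, so 82%.

82%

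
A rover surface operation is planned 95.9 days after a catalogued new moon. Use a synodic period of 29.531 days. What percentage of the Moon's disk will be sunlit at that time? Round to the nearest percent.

49%

95.9/29.531 = 3.247 lunations, so 3 complete cycles and 7.31 d into the next.
Elongation θ = 360° × 7.31/29.531 ≈ 89.1°.
With cos θ = 0.016, the lit fraction is (1 − 0.016)/2 ≈ 0.492, so 49%.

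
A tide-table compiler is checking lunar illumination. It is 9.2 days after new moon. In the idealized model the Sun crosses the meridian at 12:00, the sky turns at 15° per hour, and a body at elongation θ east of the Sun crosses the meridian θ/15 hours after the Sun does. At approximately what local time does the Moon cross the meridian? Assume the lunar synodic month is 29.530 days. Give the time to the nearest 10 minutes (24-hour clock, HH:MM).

19:30

Elongation θ = 360° × 9.2/29.530 ≈ 112.2°.
At 15° of sky rotation per hour, 112.2° corresponds to a 7.48 h lag.
12:00 + 7.477 h ≈ 19:29 → 19:30 to the nearest ten minutes.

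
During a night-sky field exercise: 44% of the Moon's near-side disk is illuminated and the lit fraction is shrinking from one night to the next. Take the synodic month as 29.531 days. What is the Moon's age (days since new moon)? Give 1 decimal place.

22.7 days

Invert f = (1 − cos θ)/2 to get cos θ = 1 − 2(0.44) = 0.120, hence θ₀ = arccos 0.120 = 83.1°.
Since the Moon is past full (waning), take the reflex angle: θ = 360° − 83.1° = 276.9°.
At 360°/29.531 d per day, 276.9° corresponds to 22.71 days.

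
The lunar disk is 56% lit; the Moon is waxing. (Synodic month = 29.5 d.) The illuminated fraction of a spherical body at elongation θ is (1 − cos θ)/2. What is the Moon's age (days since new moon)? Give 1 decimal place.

Invert f = (1 − cos θ)/2 to get cos θ = 1 − 2(0.56) = -0.120, hence θ₀ = arccos -0.120 = 96.9°.
The Moon is waxing (0°–180°), so θ = 96.9° directly.
Age = 29.5 × 96.9°/360° ≈ 7.94 days.

7.9 days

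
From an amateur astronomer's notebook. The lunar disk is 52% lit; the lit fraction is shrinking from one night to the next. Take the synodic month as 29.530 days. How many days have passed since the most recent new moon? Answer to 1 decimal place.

22.0 days

cos θ = 1 − 2f = -0.040, giving a principal value of 92.3°.
Since the Moon is past full (waning), take the reflex angle: θ = 360° − 92.3° = 267.7°.
Age = 29.530 × 267.7°/360° ≈ 21.96 days.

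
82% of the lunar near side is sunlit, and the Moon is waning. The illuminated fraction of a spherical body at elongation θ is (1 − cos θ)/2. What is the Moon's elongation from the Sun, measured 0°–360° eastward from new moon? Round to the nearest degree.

230°

Invert f = (1 − cos θ)/2 to get cos θ = 1 − 2(0.82) = -0.640, hence θ₀ = arccos -0.640 = 129.8°.
Waning ⇒ past full, so θ = 360° − 129.8° = 230.2°.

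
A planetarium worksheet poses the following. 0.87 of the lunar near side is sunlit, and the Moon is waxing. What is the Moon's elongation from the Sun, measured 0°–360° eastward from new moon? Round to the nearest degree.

cos θ = 1 − 2f = -0.740, giving a principal value of 137.7°.
Before full moon the principal value applies: θ = 137.7°.

138°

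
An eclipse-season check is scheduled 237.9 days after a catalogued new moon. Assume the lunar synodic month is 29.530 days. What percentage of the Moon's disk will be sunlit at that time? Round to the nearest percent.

3%

Reduce mod P: 237.9 − 8×29.530 = 1.66 d into the current lunation.
Elongation θ = 360° × 1.66/29.530 ≈ 20.2°.
Illuminated fraction = (1 − cos 20.2°)/2 = (1 − 0.938)/2 ≈ 0.031, so 3%.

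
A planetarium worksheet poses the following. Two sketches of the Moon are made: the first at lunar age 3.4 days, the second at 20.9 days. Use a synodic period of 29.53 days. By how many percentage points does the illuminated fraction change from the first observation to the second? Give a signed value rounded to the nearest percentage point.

+51 percentage points

θ₁ = 360° × 3.4/29.53 = 41.4°, f₁ = (1 − cos θ₁)/2 = 0.125.
θ₂ = 360° × 20.9/29.53 = 254.8°, f₂ = (1 − cos θ₂)/2 = 0.631.
Change = f₂ − f₁ = +0.506 → +51 percentage points.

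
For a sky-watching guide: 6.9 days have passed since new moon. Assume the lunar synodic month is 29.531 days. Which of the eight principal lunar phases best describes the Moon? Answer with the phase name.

θ ≈ 360° × 6.9/29.531 = 84°, which falls in the first quarter sector.

first quarter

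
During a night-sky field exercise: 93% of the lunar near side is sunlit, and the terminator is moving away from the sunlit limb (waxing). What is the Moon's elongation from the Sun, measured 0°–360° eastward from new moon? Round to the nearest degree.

149°

From f = (1 − cos θ)/2: cos θ = 1 − 2×0.93 = -0.860; arccos → 149.3°.
Waxing ⇒ before full, so θ = 149.3°.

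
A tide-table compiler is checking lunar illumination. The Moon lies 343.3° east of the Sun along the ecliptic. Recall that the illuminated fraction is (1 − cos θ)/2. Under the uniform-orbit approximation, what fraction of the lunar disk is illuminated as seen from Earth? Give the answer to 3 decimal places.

Half-versine of 343.3°: (1 − 0.958)/2 = 0.021.

0.021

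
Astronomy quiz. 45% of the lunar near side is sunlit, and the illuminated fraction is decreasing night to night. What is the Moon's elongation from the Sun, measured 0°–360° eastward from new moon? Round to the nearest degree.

Invert f = (1 − cos θ)/2 to get cos θ = 1 − 2(0.45) = 0.100, hence θ₀ = arccos 0.100 = 84.3°.
Since the Moon is past full (waning), take the reflex angle: θ = 360° − 84.3° = 275.7°.

276°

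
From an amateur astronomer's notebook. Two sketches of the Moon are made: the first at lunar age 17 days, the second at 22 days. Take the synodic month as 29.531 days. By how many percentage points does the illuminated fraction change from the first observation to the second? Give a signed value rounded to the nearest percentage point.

-43 pp

θ₁ = 360° × 17/29.531 = 207.2°, f₁ = (1 − cos θ₁)/2 = 0.945.
θ₂ = 360° × 22/29.531 = 268.2°, f₂ = (1 − cos θ₂)/2 = 0.516.
Change = f₂ − f₁ = -0.429 → -43 percentage points.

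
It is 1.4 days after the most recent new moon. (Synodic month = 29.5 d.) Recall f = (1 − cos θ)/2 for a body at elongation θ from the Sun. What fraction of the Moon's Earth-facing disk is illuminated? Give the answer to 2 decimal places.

Elongation θ = 360° × 1.4/29.5 ≈ 17.1°.
Illuminated fraction = (1 − cos 17.1°)/2 = (1 − 0.956)/2 ≈ 0.022.

0.02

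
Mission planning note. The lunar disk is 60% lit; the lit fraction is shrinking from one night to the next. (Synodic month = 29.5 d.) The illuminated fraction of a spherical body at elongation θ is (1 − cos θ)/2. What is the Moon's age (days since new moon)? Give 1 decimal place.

cos θ = 1 − 2f = -0.200, giving a principal value of 101.5°.
A waning Moon lies in 180°–360°, so θ = 360° − 101.5° = 258.5°.
At 360°/29.5 d per day, 258.5° corresponds to 21.18 days.

21.2 days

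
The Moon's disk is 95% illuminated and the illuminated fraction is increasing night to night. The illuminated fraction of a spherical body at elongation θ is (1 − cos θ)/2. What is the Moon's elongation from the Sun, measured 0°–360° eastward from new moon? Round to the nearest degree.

Invert f = (1 − cos θ)/2 to get cos θ = 1 − 2(0.95) = -0.900, hence θ₀ = arccos -0.900 = 154.2°.
Before full moon the principal value applies: θ = 154.2°.

154°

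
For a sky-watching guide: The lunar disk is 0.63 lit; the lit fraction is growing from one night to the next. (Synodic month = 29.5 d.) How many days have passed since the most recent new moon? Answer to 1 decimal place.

cos θ = 1 − 2f = -0.260, giving a principal value of 105.1°.
Waxing ⇒ before full, so θ = 105.1°.
At 360°/29.5 d per day, 105.1° corresponds to 8.61 days.

8.6 days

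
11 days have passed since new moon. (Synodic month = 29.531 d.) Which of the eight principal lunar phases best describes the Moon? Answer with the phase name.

waxing gibbous

At 11/29.531 of the cycle, θ ≈ 134° — the waxing gibbous range.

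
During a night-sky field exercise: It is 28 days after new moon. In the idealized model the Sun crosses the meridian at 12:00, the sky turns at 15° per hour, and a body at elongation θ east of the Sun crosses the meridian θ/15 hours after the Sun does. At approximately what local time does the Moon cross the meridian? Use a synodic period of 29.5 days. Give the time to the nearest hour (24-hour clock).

Phase angle: θ = 360°·(28 d)/(29.5 d) = 341.7°.
At 15° of sky rotation per hour, 341.7° corresponds to a 22.78 h lag.
12:00 + 22.78 h ≈ 10:47 → 11:00 to the nearest hour.

11:00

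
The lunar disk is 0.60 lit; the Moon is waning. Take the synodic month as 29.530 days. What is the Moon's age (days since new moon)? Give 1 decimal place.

21.2 days

Invert f = (1 − cos θ)/2 to get cos θ = 1 − 2(0.60) = -0.200, hence θ₀ = arccos -0.200 = 101.5°.
Since the Moon is past full (waning), take the reflex angle: θ = 360° − 101.5° = 258.5°.
At 360°/29.530 d per day, 258.5° corresponds to 21.20 days.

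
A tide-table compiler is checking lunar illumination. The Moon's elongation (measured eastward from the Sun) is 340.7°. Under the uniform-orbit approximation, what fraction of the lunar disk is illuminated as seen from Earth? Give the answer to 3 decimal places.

0.028

Half-versine of 340.7°: (1 − 0.944)/2 = 0.028.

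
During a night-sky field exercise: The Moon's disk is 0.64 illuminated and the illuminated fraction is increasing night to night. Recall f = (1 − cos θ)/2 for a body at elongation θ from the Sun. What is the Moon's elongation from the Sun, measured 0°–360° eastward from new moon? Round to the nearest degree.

106°

Invert f = (1 − cos θ)/2 to get cos θ = 1 − 2(0.64) = -0.280, hence θ₀ = arccos -0.280 = 106.3°.
The Moon is waxing (0°–180°), so θ = 106.3° directly.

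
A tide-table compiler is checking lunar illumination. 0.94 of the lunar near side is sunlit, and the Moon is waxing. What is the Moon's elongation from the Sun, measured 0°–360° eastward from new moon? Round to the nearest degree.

cos θ = 1 − 2f = -0.880, giving a principal value of 151.6°.
Before full moon the principal value applies: θ = 151.6°.

152°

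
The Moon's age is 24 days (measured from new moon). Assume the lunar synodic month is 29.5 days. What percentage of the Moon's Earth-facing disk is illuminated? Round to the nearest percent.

31%

Elongation θ = 360° × 24/29.5 ≈ 292.9°.
With cos θ = 0.389, the lit fraction is (1 − 0.389)/2 ≈ 0.306, so 31%.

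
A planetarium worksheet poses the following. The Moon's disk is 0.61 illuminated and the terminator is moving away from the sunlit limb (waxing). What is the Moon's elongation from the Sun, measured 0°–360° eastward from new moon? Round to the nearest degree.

cos θ = 1 − 2f = -0.220, giving a principal value of 102.7°.
The Moon is waxing (0°–180°), so θ = 102.7° directly.

103°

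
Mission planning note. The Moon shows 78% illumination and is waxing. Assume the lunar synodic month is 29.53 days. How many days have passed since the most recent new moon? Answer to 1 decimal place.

cos θ = 1 − 2f = -0.560, giving a principal value of 124.1°.
Waxing ⇒ before full, so θ = 124.1°.
That fraction of the synodic month is 124.1/360 × 29.53 d ≈ 10.18 d.

10.2 days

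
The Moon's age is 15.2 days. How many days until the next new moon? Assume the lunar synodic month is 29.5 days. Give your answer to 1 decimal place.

One full lunation from the last new moon is 29.5 d; remaining = 29.5 − 15.2 = 14.300 d.

14.3 days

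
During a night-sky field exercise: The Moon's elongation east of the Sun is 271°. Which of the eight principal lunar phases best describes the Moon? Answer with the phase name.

The last quarter sector spans roughly 248°–292°; 271° falls inside it.

last quarter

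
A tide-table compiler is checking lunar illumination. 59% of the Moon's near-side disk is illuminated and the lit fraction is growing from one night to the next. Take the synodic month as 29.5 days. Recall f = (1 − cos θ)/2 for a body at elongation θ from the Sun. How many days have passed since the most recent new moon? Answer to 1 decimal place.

Invert f = (1 − cos θ)/2 to get cos θ = 1 − 2(0.59) = -0.180, hence θ₀ = arccos -0.180 = 100.4°.
Waxing ⇒ before full, so θ = 100.4°.
Age = 29.5 × 100.4°/360° ≈ 8.22 days.

8.2 days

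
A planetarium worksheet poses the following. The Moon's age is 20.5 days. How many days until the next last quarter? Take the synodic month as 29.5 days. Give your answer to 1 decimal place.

1.6 days

Last quarter occurs at elongation 270°, i.e. at age 29.5 × 270/360 = 22.125 d.
So 1.625 days remain (22.125 − 20.5).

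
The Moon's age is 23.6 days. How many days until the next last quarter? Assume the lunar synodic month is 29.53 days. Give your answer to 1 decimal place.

Last quarter is 0.75 of the way through the cycle: age 0.75 × 29.53 = 22.148 d.
Already past this cycle's last quarter; the next is at 22.148 + 29.53 = 51.678 d, so 51.678 − 23.6 = 28.078 days.

28.1 days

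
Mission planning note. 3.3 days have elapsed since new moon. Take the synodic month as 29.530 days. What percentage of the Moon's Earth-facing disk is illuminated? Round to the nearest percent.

Elongation θ = 360° × 3.3/29.530 ≈ 40.2°.
Illuminated fraction = (1 − cos 40.2°)/2 = (1 − 0.763)/2 ≈ 0.118, so 12%.

12%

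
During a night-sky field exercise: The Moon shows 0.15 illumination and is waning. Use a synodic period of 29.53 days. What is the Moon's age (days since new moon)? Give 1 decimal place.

cos θ = 1 − 2f = 0.700, giving a principal value of 45.6°.
Since the Moon is past full (waning), take the reflex angle: θ = 360° − 45.6° = 314.4°.
Age = 29.53 × 314.4°/360° ≈ 25.79 days.

25.8 days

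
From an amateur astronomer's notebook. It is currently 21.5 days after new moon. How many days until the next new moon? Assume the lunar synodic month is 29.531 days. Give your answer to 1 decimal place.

One full lunation from the last new moon is 29.531 d; remaining = 29.531 − 21.5 = 8.031 d.

8.0 days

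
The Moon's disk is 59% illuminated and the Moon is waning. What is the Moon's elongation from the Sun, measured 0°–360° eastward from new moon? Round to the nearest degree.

260°

From f = (1 − cos θ)/2: cos θ = 1 − 2×0.59 = -0.180; arccos → 100.4°.
Waning ⇒ past full, so θ = 360° − 100.4° = 259.6°.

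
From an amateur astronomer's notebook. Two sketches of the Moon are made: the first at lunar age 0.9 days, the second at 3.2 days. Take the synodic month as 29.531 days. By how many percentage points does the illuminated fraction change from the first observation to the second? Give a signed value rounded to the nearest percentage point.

First observation: θ = 360°·0.9/29.531 = 11.0°, so f = 0.009.
Second observation: θ = 39.0°, f = 0.111.
Δf = 0.111 − 0.009 = +0.102, i.e. +10 pp.

+10 percentage points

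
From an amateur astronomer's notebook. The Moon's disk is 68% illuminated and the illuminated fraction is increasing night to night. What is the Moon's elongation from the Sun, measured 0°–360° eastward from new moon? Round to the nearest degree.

From f = (1 − cos θ)/2: cos θ = 1 − 2×0.68 = -0.360; arccos → 111.1°.
Before full moon the principal value applies: θ = 111.1°.

111°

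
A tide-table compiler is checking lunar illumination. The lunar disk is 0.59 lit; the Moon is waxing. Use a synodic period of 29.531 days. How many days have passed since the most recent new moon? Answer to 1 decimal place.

8.2 days

cos θ = 1 − 2f = -0.180, giving a principal value of 100.4°.
Waxing ⇒ before full, so θ = 100.4°.
Age = 29.531 × 100.4°/360° ≈ 8.23 days.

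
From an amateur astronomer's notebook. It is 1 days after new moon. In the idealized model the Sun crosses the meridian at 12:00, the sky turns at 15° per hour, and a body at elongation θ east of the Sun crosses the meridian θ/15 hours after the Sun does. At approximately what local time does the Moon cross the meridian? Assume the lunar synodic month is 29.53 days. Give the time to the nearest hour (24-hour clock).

Phase angle: θ = 360°·(1 d)/(29.53 d) = 12.2°.
Delay after the Sun = 12.2° / (15°/h) ≈ 0.81 h.
12:00 + 0.81 h ≈ 12:49 → 13:00 to the nearest hour.

13:00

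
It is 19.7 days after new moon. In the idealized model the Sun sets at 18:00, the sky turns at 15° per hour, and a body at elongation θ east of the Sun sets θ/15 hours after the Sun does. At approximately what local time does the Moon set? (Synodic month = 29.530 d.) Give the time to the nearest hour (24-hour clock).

10:00

Elongation θ = 360° × 19.7/29.530 ≈ 240.2°.
The Moon trails the Sun by θ/15 = 240.2/15 ≈ 16.01 hours.
18:00 + 16.01 h ≈ 10:01 → 10:00 to the nearest hour.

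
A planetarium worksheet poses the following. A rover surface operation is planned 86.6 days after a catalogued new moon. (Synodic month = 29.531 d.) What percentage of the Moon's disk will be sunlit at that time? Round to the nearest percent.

86.6/29.531 = 2.933 lunations, so 2 complete cycles and 27.54 d into the next.
Phase angle: θ = 360°·(27.54 d)/(29.531 d) = 335.7°.
With cos θ = 0.911, the lit fraction is (1 − 0.911)/2 ≈ 0.044, so 4%.

4%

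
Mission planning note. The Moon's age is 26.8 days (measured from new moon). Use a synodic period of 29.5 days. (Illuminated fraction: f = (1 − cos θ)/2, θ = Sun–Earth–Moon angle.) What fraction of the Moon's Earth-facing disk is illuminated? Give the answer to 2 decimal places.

Phase angle: θ = 360°·(26.8 d)/(29.5 d) = 327.1°.
cos 327.1° = 0.839, so f = (1 − 0.839)/2 = 0.080.

0.08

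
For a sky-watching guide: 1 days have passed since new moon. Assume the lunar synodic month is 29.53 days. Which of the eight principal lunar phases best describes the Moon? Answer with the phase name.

At 1/29.53 of the cycle, θ ≈ 12° — the new moon range.

new moon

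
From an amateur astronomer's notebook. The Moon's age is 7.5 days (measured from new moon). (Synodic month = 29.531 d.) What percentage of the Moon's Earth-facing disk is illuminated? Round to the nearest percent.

51%

The Moon has covered 7.5/29.531 of its cycle, so θ ≈ 360° × 7.5/29.531 = 91.4°.
Illuminated fraction = (1 − cos 91.4°)/2 = (1 − (-0.025))/2 ≈ 0.512, so 51%.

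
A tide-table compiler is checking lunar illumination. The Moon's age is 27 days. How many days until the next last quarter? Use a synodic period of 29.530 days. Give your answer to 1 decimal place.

Last quarter occurs at elongation 270°, i.e. at age 29.530 × 270/360 = 22.148 d.
This lunation's last quarter (22.148 d) has passed, so add one period: 51.678 − 27 = 24.678 days.

24.7 days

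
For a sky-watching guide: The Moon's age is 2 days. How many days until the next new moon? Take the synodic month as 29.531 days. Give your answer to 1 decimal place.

27.5 days

The next new moon completes the synodic month: 29.531 − 2 = 27.531 days.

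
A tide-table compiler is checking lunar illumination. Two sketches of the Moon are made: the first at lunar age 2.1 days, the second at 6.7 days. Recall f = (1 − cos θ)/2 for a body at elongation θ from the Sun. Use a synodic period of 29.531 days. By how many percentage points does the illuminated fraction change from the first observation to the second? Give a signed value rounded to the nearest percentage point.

+38 percentage points

θ₁ = 360° × 2.1/29.531 = 25.6°, f₁ = (1 − cos θ₁)/2 = 0.049.
θ₂ = 360° × 6.7/29.531 = 81.7°, f₂ = (1 − cos θ₂)/2 = 0.428.
Change = f₂ − f₁ = +0.379 → +38 percentage points.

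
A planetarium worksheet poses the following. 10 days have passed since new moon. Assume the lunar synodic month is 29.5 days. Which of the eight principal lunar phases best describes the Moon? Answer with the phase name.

waxing gibbous

θ ≈ 360° × 10/29.5 = 122°, which falls in the waxing gibbous sector.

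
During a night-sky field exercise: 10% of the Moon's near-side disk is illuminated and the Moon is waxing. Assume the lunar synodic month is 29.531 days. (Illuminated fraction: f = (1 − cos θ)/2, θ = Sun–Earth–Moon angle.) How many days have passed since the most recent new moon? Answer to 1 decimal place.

3.0 days

Invert f = (1 − cos θ)/2 to get cos θ = 1 − 2(0.10) = 0.800, hence θ₀ = arccos 0.800 = 36.9°.
Waxing ⇒ before full, so θ = 36.9°.
At 360°/29.531 d per day, 36.9° corresponds to 3.02 days.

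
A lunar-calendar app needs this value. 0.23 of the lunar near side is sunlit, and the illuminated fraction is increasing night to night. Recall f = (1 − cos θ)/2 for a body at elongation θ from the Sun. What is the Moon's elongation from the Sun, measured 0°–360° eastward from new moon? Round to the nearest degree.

57°

From f = (1 − cos θ)/2: cos θ = 1 − 2×0.23 = 0.540; arccos → 57.3°.
Before full moon the principal value applies: θ = 57.3°.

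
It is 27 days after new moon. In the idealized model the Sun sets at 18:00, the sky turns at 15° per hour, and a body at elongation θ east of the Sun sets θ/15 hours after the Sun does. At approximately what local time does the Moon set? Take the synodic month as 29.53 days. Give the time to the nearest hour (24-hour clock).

Phase angle: θ = 360°·(27 d)/(29.53 d) = 329.2°.
Delay after the Sun = 329.2° / (15°/h) ≈ 21.94 h.
18:00 + 21.94 h ≈ 15:57 → 16:00 to the nearest hour.

16:00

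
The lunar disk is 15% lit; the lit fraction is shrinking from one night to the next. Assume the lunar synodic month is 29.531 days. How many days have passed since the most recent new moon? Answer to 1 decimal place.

Invert f = (1 − cos θ)/2 to get cos θ = 1 − 2(0.15) = 0.700, hence θ₀ = arccos 0.700 = 45.6°.
A waning Moon lies in 180°–360°, so θ = 360° − 45.6° = 314.4°.
At 360°/29.531 d per day, 314.4° corresponds to 25.79 days.

25.8 days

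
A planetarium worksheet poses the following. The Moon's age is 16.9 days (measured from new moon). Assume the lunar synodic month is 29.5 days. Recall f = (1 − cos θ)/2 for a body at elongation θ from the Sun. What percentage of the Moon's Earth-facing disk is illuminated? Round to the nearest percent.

95%

The Moon has covered 16.9/29.5 of its cycle, so θ ≈ 360° × 16.9/29.5 = 206.2°.
cos 206.2° = (-0.897), so f = (1 − (-0.897))/2 = 0.948, so 95%.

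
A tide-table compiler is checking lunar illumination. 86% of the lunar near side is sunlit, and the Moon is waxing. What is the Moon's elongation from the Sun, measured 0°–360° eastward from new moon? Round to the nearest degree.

From f = (1 − cos θ)/2: cos θ = 1 − 2×0.86 = -0.720; arccos → 136.1°.
The Moon is waxing (0°–180°), so θ = 136.1° directly.

136°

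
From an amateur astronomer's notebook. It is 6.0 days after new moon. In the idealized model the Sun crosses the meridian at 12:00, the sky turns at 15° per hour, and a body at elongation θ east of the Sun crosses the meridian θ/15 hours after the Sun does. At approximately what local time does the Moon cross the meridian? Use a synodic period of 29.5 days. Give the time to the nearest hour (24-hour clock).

The Moon has covered 6.0/29.5 of its cycle, so θ ≈ 360° × 6.0/29.5 = 73.2°.
Delay after the Sun = 73.2° / (15°/h) ≈ 4.88 h.
12:00 + 4.88 h ≈ 16:53 → 17:00 to the nearest hour.

17:00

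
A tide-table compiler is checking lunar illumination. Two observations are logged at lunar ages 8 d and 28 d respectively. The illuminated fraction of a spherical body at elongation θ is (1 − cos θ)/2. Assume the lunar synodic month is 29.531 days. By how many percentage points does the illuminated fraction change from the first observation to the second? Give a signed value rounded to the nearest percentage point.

θ₁ = 360° × 8/29.531 = 97.5°, f₁ = (1 − cos θ₁)/2 = 0.565.
θ₂ = 360° × 28/29.531 = 341.3°, f₂ = (1 − cos θ₂)/2 = 0.026.
Change = f₂ − f₁ = -0.539 → -54 percentage points.

-54 pp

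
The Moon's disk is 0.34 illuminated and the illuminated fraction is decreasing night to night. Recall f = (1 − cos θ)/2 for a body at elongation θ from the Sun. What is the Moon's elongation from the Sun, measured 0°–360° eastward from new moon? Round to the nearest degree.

From f = (1 − cos θ)/2: cos θ = 1 − 2×0.34 = 0.320; arccos → 71.3°.
Waning ⇒ past full, so θ = 360° − 71.3° = 288.7°.

289°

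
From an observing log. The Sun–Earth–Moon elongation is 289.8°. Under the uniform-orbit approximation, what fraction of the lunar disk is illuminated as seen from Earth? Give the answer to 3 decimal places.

f = (1 − cos 289.8°)/2 = (1 − 0.339)/2 ≈ 0.331.

0.331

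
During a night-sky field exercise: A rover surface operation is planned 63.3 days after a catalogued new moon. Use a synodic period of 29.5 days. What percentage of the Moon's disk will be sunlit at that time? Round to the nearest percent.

20%

Reduce mod P: 63.3 − 2×29.5 = 4.30 d into the current lunation.
Elongation θ = 360° × 4.30/29.5 ≈ 52.5°.
Illuminated fraction = (1 − cos 52.5°)/2 = (1 − 0.609)/2 ≈ 0.195, so 20%.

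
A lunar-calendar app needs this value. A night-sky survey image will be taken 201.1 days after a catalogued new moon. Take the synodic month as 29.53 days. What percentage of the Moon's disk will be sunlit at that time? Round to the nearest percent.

Reduce mod P: 201.1 − 6×29.53 = 23.92 d into the current lunation.
Elongation θ = 360° × 23.92/29.53 ≈ 291.6°.
cos 291.6° = 0.368, so f = (1 − 0.368)/2 = 0.316, so 32%.

32%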